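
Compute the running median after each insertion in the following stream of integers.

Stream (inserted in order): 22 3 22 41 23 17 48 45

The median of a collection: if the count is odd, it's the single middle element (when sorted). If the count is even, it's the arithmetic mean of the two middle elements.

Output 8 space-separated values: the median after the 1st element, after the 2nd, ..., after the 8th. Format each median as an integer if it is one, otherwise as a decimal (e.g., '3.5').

Step 1: insert 22 -> lo=[22] (size 1, max 22) hi=[] (size 0) -> median=22
Step 2: insert 3 -> lo=[3] (size 1, max 3) hi=[22] (size 1, min 22) -> median=12.5
Step 3: insert 22 -> lo=[3, 22] (size 2, max 22) hi=[22] (size 1, min 22) -> median=22
Step 4: insert 41 -> lo=[3, 22] (size 2, max 22) hi=[22, 41] (size 2, min 22) -> median=22
Step 5: insert 23 -> lo=[3, 22, 22] (size 3, max 22) hi=[23, 41] (size 2, min 23) -> median=22
Step 6: insert 17 -> lo=[3, 17, 22] (size 3, max 22) hi=[22, 23, 41] (size 3, min 22) -> median=22
Step 7: insert 48 -> lo=[3, 17, 22, 22] (size 4, max 22) hi=[23, 41, 48] (size 3, min 23) -> median=22
Step 8: insert 45 -> lo=[3, 17, 22, 22] (size 4, max 22) hi=[23, 41, 45, 48] (size 4, min 23) -> median=22.5

Answer: 22 12.5 22 22 22 22 22 22.5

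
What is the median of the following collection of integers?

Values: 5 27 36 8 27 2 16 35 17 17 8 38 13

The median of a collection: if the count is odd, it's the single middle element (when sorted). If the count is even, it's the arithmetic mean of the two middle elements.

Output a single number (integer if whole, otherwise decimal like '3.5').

Step 1: insert 5 -> lo=[5] (size 1, max 5) hi=[] (size 0) -> median=5
Step 2: insert 27 -> lo=[5] (size 1, max 5) hi=[27] (size 1, min 27) -> median=16
Step 3: insert 36 -> lo=[5, 27] (size 2, max 27) hi=[36] (size 1, min 36) -> median=27
Step 4: insert 8 -> lo=[5, 8] (size 2, max 8) hi=[27, 36] (size 2, min 27) -> median=17.5
Step 5: insert 27 -> lo=[5, 8, 27] (size 3, max 27) hi=[27, 36] (size 2, min 27) -> median=27
Step 6: insert 2 -> lo=[2, 5, 8] (size 3, max 8) hi=[27, 27, 36] (size 3, min 27) -> median=17.5
Step 7: insert 16 -> lo=[2, 5, 8, 16] (size 4, max 16) hi=[27, 27, 36] (size 3, min 27) -> median=16
Step 8: insert 35 -> lo=[2, 5, 8, 16] (size 4, max 16) hi=[27, 27, 35, 36] (size 4, min 27) -> median=21.5
Step 9: insert 17 -> lo=[2, 5, 8, 16, 17] (size 5, max 17) hi=[27, 27, 35, 36] (size 4, min 27) -> median=17
Step 10: insert 17 -> lo=[2, 5, 8, 16, 17] (size 5, max 17) hi=[17, 27, 27, 35, 36] (size 5, min 17) -> median=17
Step 11: insert 8 -> lo=[2, 5, 8, 8, 16, 17] (size 6, max 17) hi=[17, 27, 27, 35, 36] (size 5, min 17) -> median=17
Step 12: insert 38 -> lo=[2, 5, 8, 8, 16, 17] (size 6, max 17) hi=[17, 27, 27, 35, 36, 38] (size 6, min 17) -> median=17
Step 13: insert 13 -> lo=[2, 5, 8, 8, 13, 16, 17] (size 7, max 17) hi=[17, 27, 27, 35, 36, 38] (size 6, min 17) -> median=17

Answer: 17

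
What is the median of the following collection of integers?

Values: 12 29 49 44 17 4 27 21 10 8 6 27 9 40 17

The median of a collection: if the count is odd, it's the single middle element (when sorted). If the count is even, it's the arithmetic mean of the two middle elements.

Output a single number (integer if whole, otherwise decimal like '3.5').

Answer: 17

Derivation:
Step 1: insert 12 -> lo=[12] (size 1, max 12) hi=[] (size 0) -> median=12
Step 2: insert 29 -> lo=[12] (size 1, max 12) hi=[29] (size 1, min 29) -> median=20.5
Step 3: insert 49 -> lo=[12, 29] (size 2, max 29) hi=[49] (size 1, min 49) -> median=29
Step 4: insert 44 -> lo=[12, 29] (size 2, max 29) hi=[44, 49] (size 2, min 44) -> median=36.5
Step 5: insert 17 -> lo=[12, 17, 29] (size 3, max 29) hi=[44, 49] (size 2, min 44) -> median=29
Step 6: insert 4 -> lo=[4, 12, 17] (size 3, max 17) hi=[29, 44, 49] (size 3, min 29) -> median=23
Step 7: insert 27 -> lo=[4, 12, 17, 27] (size 4, max 27) hi=[29, 44, 49] (size 3, min 29) -> median=27
Step 8: insert 21 -> lo=[4, 12, 17, 21] (size 4, max 21) hi=[27, 29, 44, 49] (size 4, min 27) -> median=24
Step 9: insert 10 -> lo=[4, 10, 12, 17, 21] (size 5, max 21) hi=[27, 29, 44, 49] (size 4, min 27) -> median=21
Step 10: insert 8 -> lo=[4, 8, 10, 12, 17] (size 5, max 17) hi=[21, 27, 29, 44, 49] (size 5, min 21) -> median=19
Step 11: insert 6 -> lo=[4, 6, 8, 10, 12, 17] (size 6, max 17) hi=[21, 27, 29, 44, 49] (size 5, min 21) -> median=17
Step 12: insert 27 -> lo=[4, 6, 8, 10, 12, 17] (size 6, max 17) hi=[21, 27, 27, 29, 44, 49] (size 6, min 21) -> median=19
Step 13: insert 9 -> lo=[4, 6, 8, 9, 10, 12, 17] (size 7, max 17) hi=[21, 27, 27, 29, 44, 49] (size 6, min 21) -> median=17
Step 14: insert 40 -> lo=[4, 6, 8, 9, 10, 12, 17] (size 7, max 17) hi=[21, 27, 27, 29, 40, 44, 49] (size 7, min 21) -> median=19
Step 15: insert 17 -> lo=[4, 6, 8, 9, 10, 12, 17, 17] (size 8, max 17) hi=[21, 27, 27, 29, 40, 44, 49] (size 7, min 21) -> median=17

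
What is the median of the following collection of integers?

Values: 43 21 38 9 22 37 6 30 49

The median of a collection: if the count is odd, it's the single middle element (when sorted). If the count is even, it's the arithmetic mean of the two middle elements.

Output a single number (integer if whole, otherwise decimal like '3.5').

Answer: 30

Derivation:
Step 1: insert 43 -> lo=[43] (size 1, max 43) hi=[] (size 0) -> median=43
Step 2: insert 21 -> lo=[21] (size 1, max 21) hi=[43] (size 1, min 43) -> median=32
Step 3: insert 38 -> lo=[21, 38] (size 2, max 38) hi=[43] (size 1, min 43) -> median=38
Step 4: insert 9 -> lo=[9, 21] (size 2, max 21) hi=[38, 43] (size 2, min 38) -> median=29.5
Step 5: insert 22 -> lo=[9, 21, 22] (size 3, max 22) hi=[38, 43] (size 2, min 38) -> median=22
Step 6: insert 37 -> lo=[9, 21, 22] (size 3, max 22) hi=[37, 38, 43] (size 3, min 37) -> median=29.5
Step 7: insert 6 -> lo=[6, 9, 21, 22] (size 4, max 22) hi=[37, 38, 43] (size 3, min 37) -> median=22
Step 8: insert 30 -> lo=[6, 9, 21, 22] (size 4, max 22) hi=[30, 37, 38, 43] (size 4, min 30) -> median=26
Step 9: insert 49 -> lo=[6, 9, 21, 22, 30] (size 5, max 30) hi=[37, 38, 43, 49] (size 4, min 37) -> median=30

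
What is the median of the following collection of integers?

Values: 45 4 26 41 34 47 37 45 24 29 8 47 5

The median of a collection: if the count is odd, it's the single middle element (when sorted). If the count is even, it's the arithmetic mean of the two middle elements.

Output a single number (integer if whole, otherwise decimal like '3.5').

Step 1: insert 45 -> lo=[45] (size 1, max 45) hi=[] (size 0) -> median=45
Step 2: insert 4 -> lo=[4] (size 1, max 4) hi=[45] (size 1, min 45) -> median=24.5
Step 3: insert 26 -> lo=[4, 26] (size 2, max 26) hi=[45] (size 1, min 45) -> median=26
Step 4: insert 41 -> lo=[4, 26] (size 2, max 26) hi=[41, 45] (size 2, min 41) -> median=33.5
Step 5: insert 34 -> lo=[4, 26, 34] (size 3, max 34) hi=[41, 45] (size 2, min 41) -> median=34
Step 6: insert 47 -> lo=[4, 26, 34] (size 3, max 34) hi=[41, 45, 47] (size 3, min 41) -> median=37.5
Step 7: insert 37 -> lo=[4, 26, 34, 37] (size 4, max 37) hi=[41, 45, 47] (size 3, min 41) -> median=37
Step 8: insert 45 -> lo=[4, 26, 34, 37] (size 4, max 37) hi=[41, 45, 45, 47] (size 4, min 41) -> median=39
Step 9: insert 24 -> lo=[4, 24, 26, 34, 37] (size 5, max 37) hi=[41, 45, 45, 47] (size 4, min 41) -> median=37
Step 10: insert 29 -> lo=[4, 24, 26, 29, 34] (size 5, max 34) hi=[37, 41, 45, 45, 47] (size 5, min 37) -> median=35.5
Step 11: insert 8 -> lo=[4, 8, 24, 26, 29, 34] (size 6, max 34) hi=[37, 41, 45, 45, 47] (size 5, min 37) -> median=34
Step 12: insert 47 -> lo=[4, 8, 24, 26, 29, 34] (size 6, max 34) hi=[37, 41, 45, 45, 47, 47] (size 6, min 37) -> median=35.5
Step 13: insert 5 -> lo=[4, 5, 8, 24, 26, 29, 34] (size 7, max 34) hi=[37, 41, 45, 45, 47, 47] (size 6, min 37) -> median=34

Answer: 34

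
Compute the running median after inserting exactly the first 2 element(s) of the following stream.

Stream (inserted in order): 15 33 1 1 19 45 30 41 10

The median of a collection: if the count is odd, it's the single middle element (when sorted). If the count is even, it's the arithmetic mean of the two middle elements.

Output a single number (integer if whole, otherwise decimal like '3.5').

Answer: 24

Derivation:
Step 1: insert 15 -> lo=[15] (size 1, max 15) hi=[] (size 0) -> median=15
Step 2: insert 33 -> lo=[15] (size 1, max 15) hi=[33] (size 1, min 33) -> median=24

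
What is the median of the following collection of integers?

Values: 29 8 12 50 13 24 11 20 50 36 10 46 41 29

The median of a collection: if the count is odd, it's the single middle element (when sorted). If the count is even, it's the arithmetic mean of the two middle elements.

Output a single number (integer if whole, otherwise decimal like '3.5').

Answer: 26.5

Derivation:
Step 1: insert 29 -> lo=[29] (size 1, max 29) hi=[] (size 0) -> median=29
Step 2: insert 8 -> lo=[8] (size 1, max 8) hi=[29] (size 1, min 29) -> median=18.5
Step 3: insert 12 -> lo=[8, 12] (size 2, max 12) hi=[29] (size 1, min 29) -> median=12
Step 4: insert 50 -> lo=[8, 12] (size 2, max 12) hi=[29, 50] (size 2, min 29) -> median=20.5
Step 5: insert 13 -> lo=[8, 12, 13] (size 3, max 13) hi=[29, 50] (size 2, min 29) -> median=13
Step 6: insert 24 -> lo=[8, 12, 13] (size 3, max 13) hi=[24, 29, 50] (size 3, min 24) -> median=18.5
Step 7: insert 11 -> lo=[8, 11, 12, 13] (size 4, max 13) hi=[24, 29, 50] (size 3, min 24) -> median=13
Step 8: insert 20 -> lo=[8, 11, 12, 13] (size 4, max 13) hi=[20, 24, 29, 50] (size 4, min 20) -> median=16.5
Step 9: insert 50 -> lo=[8, 11, 12, 13, 20] (size 5, max 20) hi=[24, 29, 50, 50] (size 4, min 24) -> median=20
Step 10: insert 36 -> lo=[8, 11, 12, 13, 20] (size 5, max 20) hi=[24, 29, 36, 50, 50] (size 5, min 24) -> median=22
Step 11: insert 10 -> lo=[8, 10, 11, 12, 13, 20] (size 6, max 20) hi=[24, 29, 36, 50, 50] (size 5, min 24) -> median=20
Step 12: insert 46 -> lo=[8, 10, 11, 12, 13, 20] (size 6, max 20) hi=[24, 29, 36, 46, 50, 50] (size 6, min 24) -> median=22
Step 13: insert 41 -> lo=[8, 10, 11, 12, 13, 20, 24] (size 7, max 24) hi=[29, 36, 41, 46, 50, 50] (size 6, min 29) -> median=24
Step 14: insert 29 -> lo=[8, 10, 11, 12, 13, 20, 24] (size 7, max 24) hi=[29, 29, 36, 41, 46, 50, 50] (size 7, min 29) -> median=26.5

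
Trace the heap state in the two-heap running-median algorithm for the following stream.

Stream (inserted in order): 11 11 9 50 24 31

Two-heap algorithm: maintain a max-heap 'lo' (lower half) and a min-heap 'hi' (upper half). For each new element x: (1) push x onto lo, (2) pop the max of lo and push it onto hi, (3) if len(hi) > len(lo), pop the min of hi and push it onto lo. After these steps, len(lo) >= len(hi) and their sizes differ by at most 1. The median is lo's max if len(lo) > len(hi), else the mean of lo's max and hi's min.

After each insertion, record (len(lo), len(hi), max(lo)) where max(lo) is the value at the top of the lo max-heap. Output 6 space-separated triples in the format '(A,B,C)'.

Step 1: insert 11 -> lo=[11] hi=[] -> (len(lo)=1, len(hi)=0, max(lo)=11)
Step 2: insert 11 -> lo=[11] hi=[11] -> (len(lo)=1, len(hi)=1, max(lo)=11)
Step 3: insert 9 -> lo=[9, 11] hi=[11] -> (len(lo)=2, len(hi)=1, max(lo)=11)
Step 4: insert 50 -> lo=[9, 11] hi=[11, 50] -> (len(lo)=2, len(hi)=2, max(lo)=11)
Step 5: insert 24 -> lo=[9, 11, 11] hi=[24, 50] -> (len(lo)=3, len(hi)=2, max(lo)=11)
Step 6: insert 31 -> lo=[9, 11, 11] hi=[24, 31, 50] -> (len(lo)=3, len(hi)=3, max(lo)=11)

Answer: (1,0,11) (1,1,11) (2,1,11) (2,2,11) (3,2,11) (3,3,11)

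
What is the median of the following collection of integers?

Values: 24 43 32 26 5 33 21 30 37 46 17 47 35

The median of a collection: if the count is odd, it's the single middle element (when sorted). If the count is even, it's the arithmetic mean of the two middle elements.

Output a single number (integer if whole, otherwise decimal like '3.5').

Answer: 32

Derivation:
Step 1: insert 24 -> lo=[24] (size 1, max 24) hi=[] (size 0) -> median=24
Step 2: insert 43 -> lo=[24] (size 1, max 24) hi=[43] (size 1, min 43) -> median=33.5
Step 3: insert 32 -> lo=[24, 32] (size 2, max 32) hi=[43] (size 1, min 43) -> median=32
Step 4: insert 26 -> lo=[24, 26] (size 2, max 26) hi=[32, 43] (size 2, min 32) -> median=29
Step 5: insert 5 -> lo=[5, 24, 26] (size 3, max 26) hi=[32, 43] (size 2, min 32) -> median=26
Step 6: insert 33 -> lo=[5, 24, 26] (size 3, max 26) hi=[32, 33, 43] (size 3, min 32) -> median=29
Step 7: insert 21 -> lo=[5, 21, 24, 26] (size 4, max 26) hi=[32, 33, 43] (size 3, min 32) -> median=26
Step 8: insert 30 -> lo=[5, 21, 24, 26] (size 4, max 26) hi=[30, 32, 33, 43] (size 4, min 30) -> median=28
Step 9: insert 37 -> lo=[5, 21, 24, 26, 30] (size 5, max 30) hi=[32, 33, 37, 43] (size 4, min 32) -> median=30
Step 10: insert 46 -> lo=[5, 21, 24, 26, 30] (size 5, max 30) hi=[32, 33, 37, 43, 46] (size 5, min 32) -> median=31
Step 11: insert 17 -> lo=[5, 17, 21, 24, 26, 30] (size 6, max 30) hi=[32, 33, 37, 43, 46] (size 5, min 32) -> median=30
Step 12: insert 47 -> lo=[5, 17, 21, 24, 26, 30] (size 6, max 30) hi=[32, 33, 37, 43, 46, 47] (size 6, min 32) -> median=31
Step 13: insert 35 -> lo=[5, 17, 21, 24, 26, 30, 32] (size 7, max 32) hi=[33, 35, 37, 43, 46, 47] (size 6, min 33) -> median=32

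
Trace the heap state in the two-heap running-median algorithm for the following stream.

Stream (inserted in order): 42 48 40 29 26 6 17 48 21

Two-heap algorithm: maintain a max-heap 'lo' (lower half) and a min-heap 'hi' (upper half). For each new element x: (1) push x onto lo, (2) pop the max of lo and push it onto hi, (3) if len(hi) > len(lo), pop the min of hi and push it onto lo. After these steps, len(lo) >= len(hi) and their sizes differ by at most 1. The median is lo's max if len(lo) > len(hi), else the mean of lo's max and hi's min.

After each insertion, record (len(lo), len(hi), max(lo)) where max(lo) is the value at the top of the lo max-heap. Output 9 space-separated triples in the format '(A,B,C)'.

Step 1: insert 42 -> lo=[42] hi=[] -> (len(lo)=1, len(hi)=0, max(lo)=42)
Step 2: insert 48 -> lo=[42] hi=[48] -> (len(lo)=1, len(hi)=1, max(lo)=42)
Step 3: insert 40 -> lo=[40, 42] hi=[48] -> (len(lo)=2, len(hi)=1, max(lo)=42)
Step 4: insert 29 -> lo=[29, 40] hi=[42, 48] -> (len(lo)=2, len(hi)=2, max(lo)=40)
Step 5: insert 26 -> lo=[26, 29, 40] hi=[42, 48] -> (len(lo)=3, len(hi)=2, max(lo)=40)
Step 6: insert 6 -> lo=[6, 26, 29] hi=[40, 42, 48] -> (len(lo)=3, len(hi)=3, max(lo)=29)
Step 7: insert 17 -> lo=[6, 17, 26, 29] hi=[40, 42, 48] -> (len(lo)=4, len(hi)=3, max(lo)=29)
Step 8: insert 48 -> lo=[6, 17, 26, 29] hi=[40, 42, 48, 48] -> (len(lo)=4, len(hi)=4, max(lo)=29)
Step 9: insert 21 -> lo=[6, 17, 21, 26, 29] hi=[40, 42, 48, 48] -> (len(lo)=5, len(hi)=4, max(lo)=29)

Answer: (1,0,42) (1,1,42) (2,1,42) (2,2,40) (3,2,40) (3,3,29) (4,3,29) (4,4,29) (5,4,29)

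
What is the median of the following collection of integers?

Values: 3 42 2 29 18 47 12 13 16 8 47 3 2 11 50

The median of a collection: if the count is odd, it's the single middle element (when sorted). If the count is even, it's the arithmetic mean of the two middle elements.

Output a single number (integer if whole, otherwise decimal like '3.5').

Answer: 13

Derivation:
Step 1: insert 3 -> lo=[3] (size 1, max 3) hi=[] (size 0) -> median=3
Step 2: insert 42 -> lo=[3] (size 1, max 3) hi=[42] (size 1, min 42) -> median=22.5
Step 3: insert 2 -> lo=[2, 3] (size 2, max 3) hi=[42] (size 1, min 42) -> median=3
Step 4: insert 29 -> lo=[2, 3] (size 2, max 3) hi=[29, 42] (size 2, min 29) -> median=16
Step 5: insert 18 -> lo=[2, 3, 18] (size 3, max 18) hi=[29, 42] (size 2, min 29) -> median=18
Step 6: insert 47 -> lo=[2, 3, 18] (size 3, max 18) hi=[29, 42, 47] (size 3, min 29) -> median=23.5
Step 7: insert 12 -> lo=[2, 3, 12, 18] (size 4, max 18) hi=[29, 42, 47] (size 3, min 29) -> median=18
Step 8: insert 13 -> lo=[2, 3, 12, 13] (size 4, max 13) hi=[18, 29, 42, 47] (size 4, min 18) -> median=15.5
Step 9: insert 16 -> lo=[2, 3, 12, 13, 16] (size 5, max 16) hi=[18, 29, 42, 47] (size 4, min 18) -> median=16
Step 10: insert 8 -> lo=[2, 3, 8, 12, 13] (size 5, max 13) hi=[16, 18, 29, 42, 47] (size 5, min 16) -> median=14.5
Step 11: insert 47 -> lo=[2, 3, 8, 12, 13, 16] (size 6, max 16) hi=[18, 29, 42, 47, 47] (size 5, min 18) -> median=16
Step 12: insert 3 -> lo=[2, 3, 3, 8, 12, 13] (size 6, max 13) hi=[16, 18, 29, 42, 47, 47] (size 6, min 16) -> median=14.5
Step 13: insert 2 -> lo=[2, 2, 3, 3, 8, 12, 13] (size 7, max 13) hi=[16, 18, 29, 42, 47, 47] (size 6, min 16) -> median=13
Step 14: insert 11 -> lo=[2, 2, 3, 3, 8, 11, 12] (size 7, max 12) hi=[13, 16, 18, 29, 42, 47, 47] (size 7, min 13) -> median=12.5
Step 15: insert 50 -> lo=[2, 2, 3, 3, 8, 11, 12, 13] (size 8, max 13) hi=[16, 18, 29, 42, 47, 47, 50] (size 7, min 16) -> median=13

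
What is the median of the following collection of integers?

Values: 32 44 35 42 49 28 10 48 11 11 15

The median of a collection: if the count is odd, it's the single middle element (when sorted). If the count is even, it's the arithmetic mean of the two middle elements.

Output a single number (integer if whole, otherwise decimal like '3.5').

Step 1: insert 32 -> lo=[32] (size 1, max 32) hi=[] (size 0) -> median=32
Step 2: insert 44 -> lo=[32] (size 1, max 32) hi=[44] (size 1, min 44) -> median=38
Step 3: insert 35 -> lo=[32, 35] (size 2, max 35) hi=[44] (size 1, min 44) -> median=35
Step 4: insert 42 -> lo=[32, 35] (size 2, max 35) hi=[42, 44] (size 2, min 42) -> median=38.5
Step 5: insert 49 -> lo=[32, 35, 42] (size 3, max 42) hi=[44, 49] (size 2, min 44) -> median=42
Step 6: insert 28 -> lo=[28, 32, 35] (size 3, max 35) hi=[42, 44, 49] (size 3, min 42) -> median=38.5
Step 7: insert 10 -> lo=[10, 28, 32, 35] (size 4, max 35) hi=[42, 44, 49] (size 3, min 42) -> median=35
Step 8: insert 48 -> lo=[10, 28, 32, 35] (size 4, max 35) hi=[42, 44, 48, 49] (size 4, min 42) -> median=38.5
Step 9: insert 11 -> lo=[10, 11, 28, 32, 35] (size 5, max 35) hi=[42, 44, 48, 49] (size 4, min 42) -> median=35
Step 10: insert 11 -> lo=[10, 11, 11, 28, 32] (size 5, max 32) hi=[35, 42, 44, 48, 49] (size 5, min 35) -> median=33.5
Step 11: insert 15 -> lo=[10, 11, 11, 15, 28, 32] (size 6, max 32) hi=[35, 42, 44, 48, 49] (size 5, min 35) -> median=32

Answer: 32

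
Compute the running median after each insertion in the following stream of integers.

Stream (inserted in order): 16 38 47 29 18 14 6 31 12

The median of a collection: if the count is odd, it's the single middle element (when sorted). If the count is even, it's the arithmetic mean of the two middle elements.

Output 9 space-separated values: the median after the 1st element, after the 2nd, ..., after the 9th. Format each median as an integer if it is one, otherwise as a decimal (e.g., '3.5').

Step 1: insert 16 -> lo=[16] (size 1, max 16) hi=[] (size 0) -> median=16
Step 2: insert 38 -> lo=[16] (size 1, max 16) hi=[38] (size 1, min 38) -> median=27
Step 3: insert 47 -> lo=[16, 38] (size 2, max 38) hi=[47] (size 1, min 47) -> median=38
Step 4: insert 29 -> lo=[16, 29] (size 2, max 29) hi=[38, 47] (size 2, min 38) -> median=33.5
Step 5: insert 18 -> lo=[16, 18, 29] (size 3, max 29) hi=[38, 47] (size 2, min 38) -> median=29
Step 6: insert 14 -> lo=[14, 16, 18] (size 3, max 18) hi=[29, 38, 47] (size 3, min 29) -> median=23.5
Step 7: insert 6 -> lo=[6, 14, 16, 18] (size 4, max 18) hi=[29, 38, 47] (size 3, min 29) -> median=18
Step 8: insert 31 -> lo=[6, 14, 16, 18] (size 4, max 18) hi=[29, 31, 38, 47] (size 4, min 29) -> median=23.5
Step 9: insert 12 -> lo=[6, 12, 14, 16, 18] (size 5, max 18) hi=[29, 31, 38, 47] (size 4, min 29) -> median=18

Answer: 16 27 38 33.5 29 23.5 18 23.5 18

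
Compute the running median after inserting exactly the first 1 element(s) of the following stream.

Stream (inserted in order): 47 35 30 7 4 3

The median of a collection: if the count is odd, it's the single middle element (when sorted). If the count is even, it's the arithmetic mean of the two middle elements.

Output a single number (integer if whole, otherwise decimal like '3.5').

Step 1: insert 47 -> lo=[47] (size 1, max 47) hi=[] (size 0) -> median=47

Answer: 47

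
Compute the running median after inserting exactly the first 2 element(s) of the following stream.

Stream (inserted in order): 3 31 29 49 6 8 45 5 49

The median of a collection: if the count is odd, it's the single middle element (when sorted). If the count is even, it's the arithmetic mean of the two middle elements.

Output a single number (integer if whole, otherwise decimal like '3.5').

Answer: 17

Derivation:
Step 1: insert 3 -> lo=[3] (size 1, max 3) hi=[] (size 0) -> median=3
Step 2: insert 31 -> lo=[3] (size 1, max 3) hi=[31] (size 1, min 31) -> median=17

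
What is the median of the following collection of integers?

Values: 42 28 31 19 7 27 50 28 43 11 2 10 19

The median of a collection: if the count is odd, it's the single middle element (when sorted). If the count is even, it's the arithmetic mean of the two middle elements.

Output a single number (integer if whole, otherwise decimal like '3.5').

Answer: 27

Derivation:
Step 1: insert 42 -> lo=[42] (size 1, max 42) hi=[] (size 0) -> median=42
Step 2: insert 28 -> lo=[28] (size 1, max 28) hi=[42] (size 1, min 42) -> median=35
Step 3: insert 31 -> lo=[28, 31] (size 2, max 31) hi=[42] (size 1, min 42) -> median=31
Step 4: insert 19 -> lo=[19, 28] (size 2, max 28) hi=[31, 42] (size 2, min 31) -> median=29.5
Step 5: insert 7 -> lo=[7, 19, 28] (size 3, max 28) hi=[31, 42] (size 2, min 31) -> median=28
Step 6: insert 27 -> lo=[7, 19, 27] (size 3, max 27) hi=[28, 31, 42] (size 3, min 28) -> median=27.5
Step 7: insert 50 -> lo=[7, 19, 27, 28] (size 4, max 28) hi=[31, 42, 50] (size 3, min 31) -> median=28
Step 8: insert 28 -> lo=[7, 19, 27, 28] (size 4, max 28) hi=[28, 31, 42, 50] (size 4, min 28) -> median=28
Step 9: insert 43 -> lo=[7, 19, 27, 28, 28] (size 5, max 28) hi=[31, 42, 43, 50] (size 4, min 31) -> median=28
Step 10: insert 11 -> lo=[7, 11, 19, 27, 28] (size 5, max 28) hi=[28, 31, 42, 43, 50] (size 5, min 28) -> median=28
Step 11: insert 2 -> lo=[2, 7, 11, 19, 27, 28] (size 6, max 28) hi=[28, 31, 42, 43, 50] (size 5, min 28) -> median=28
Step 12: insert 10 -> lo=[2, 7, 10, 11, 19, 27] (size 6, max 27) hi=[28, 28, 31, 42, 43, 50] (size 6, min 28) -> median=27.5
Step 13: insert 19 -> lo=[2, 7, 10, 11, 19, 19, 27] (size 7, max 27) hi=[28, 28, 31, 42, 43, 50] (size 6, min 28) -> median=27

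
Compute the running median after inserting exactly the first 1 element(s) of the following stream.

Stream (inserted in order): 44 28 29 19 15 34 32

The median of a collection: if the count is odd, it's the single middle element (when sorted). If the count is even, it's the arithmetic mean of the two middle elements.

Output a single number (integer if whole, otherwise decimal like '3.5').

Step 1: insert 44 -> lo=[44] (size 1, max 44) hi=[] (size 0) -> median=44

Answer: 44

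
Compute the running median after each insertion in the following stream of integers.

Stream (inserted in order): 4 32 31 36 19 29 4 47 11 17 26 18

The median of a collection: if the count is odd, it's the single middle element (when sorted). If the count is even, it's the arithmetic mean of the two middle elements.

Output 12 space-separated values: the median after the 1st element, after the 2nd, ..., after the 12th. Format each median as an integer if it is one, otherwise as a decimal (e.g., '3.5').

Step 1: insert 4 -> lo=[4] (size 1, max 4) hi=[] (size 0) -> median=4
Step 2: insert 32 -> lo=[4] (size 1, max 4) hi=[32] (size 1, min 32) -> median=18
Step 3: insert 31 -> lo=[4, 31] (size 2, max 31) hi=[32] (size 1, min 32) -> median=31
Step 4: insert 36 -> lo=[4, 31] (size 2, max 31) hi=[32, 36] (size 2, min 32) -> median=31.5
Step 5: insert 19 -> lo=[4, 19, 31] (size 3, max 31) hi=[32, 36] (size 2, min 32) -> median=31
Step 6: insert 29 -> lo=[4, 19, 29] (size 3, max 29) hi=[31, 32, 36] (size 3, min 31) -> median=30
Step 7: insert 4 -> lo=[4, 4, 19, 29] (size 4, max 29) hi=[31, 32, 36] (size 3, min 31) -> median=29
Step 8: insert 47 -> lo=[4, 4, 19, 29] (size 4, max 29) hi=[31, 32, 36, 47] (size 4, min 31) -> median=30
Step 9: insert 11 -> lo=[4, 4, 11, 19, 29] (size 5, max 29) hi=[31, 32, 36, 47] (size 4, min 31) -> median=29
Step 10: insert 17 -> lo=[4, 4, 11, 17, 19] (size 5, max 19) hi=[29, 31, 32, 36, 47] (size 5, min 29) -> median=24
Step 11: insert 26 -> lo=[4, 4, 11, 17, 19, 26] (size 6, max 26) hi=[29, 31, 32, 36, 47] (size 5, min 29) -> median=26
Step 12: insert 18 -> lo=[4, 4, 11, 17, 18, 19] (size 6, max 19) hi=[26, 29, 31, 32, 36, 47] (size 6, min 26) -> median=22.5

Answer: 4 18 31 31.5 31 30 29 30 29 24 26 22.5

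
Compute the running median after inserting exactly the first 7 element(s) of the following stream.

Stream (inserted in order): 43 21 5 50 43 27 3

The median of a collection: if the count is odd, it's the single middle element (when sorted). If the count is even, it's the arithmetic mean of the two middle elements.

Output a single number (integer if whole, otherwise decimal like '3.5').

Step 1: insert 43 -> lo=[43] (size 1, max 43) hi=[] (size 0) -> median=43
Step 2: insert 21 -> lo=[21] (size 1, max 21) hi=[43] (size 1, min 43) -> median=32
Step 3: insert 5 -> lo=[5, 21] (size 2, max 21) hi=[43] (size 1, min 43) -> median=21
Step 4: insert 50 -> lo=[5, 21] (size 2, max 21) hi=[43, 50] (size 2, min 43) -> median=32
Step 5: insert 43 -> lo=[5, 21, 43] (size 3, max 43) hi=[43, 50] (size 2, min 43) -> median=43
Step 6: insert 27 -> lo=[5, 21, 27] (size 3, max 27) hi=[43, 43, 50] (size 3, min 43) -> median=35
Step 7: insert 3 -> lo=[3, 5, 21, 27] (size 4, max 27) hi=[43, 43, 50] (size 3, min 43) -> median=27

Answer: 27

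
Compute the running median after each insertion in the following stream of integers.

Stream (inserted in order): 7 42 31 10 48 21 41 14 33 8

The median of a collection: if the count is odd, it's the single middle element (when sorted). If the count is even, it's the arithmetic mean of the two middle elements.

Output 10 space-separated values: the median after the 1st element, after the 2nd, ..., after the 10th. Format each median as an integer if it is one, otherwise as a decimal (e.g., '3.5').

Answer: 7 24.5 31 20.5 31 26 31 26 31 26

Derivation:
Step 1: insert 7 -> lo=[7] (size 1, max 7) hi=[] (size 0) -> median=7
Step 2: insert 42 -> lo=[7] (size 1, max 7) hi=[42] (size 1, min 42) -> median=24.5
Step 3: insert 31 -> lo=[7, 31] (size 2, max 31) hi=[42] (size 1, min 42) -> median=31
Step 4: insert 10 -> lo=[7, 10] (size 2, max 10) hi=[31, 42] (size 2, min 31) -> median=20.5
Step 5: insert 48 -> lo=[7, 10, 31] (size 3, max 31) hi=[42, 48] (size 2, min 42) -> median=31
Step 6: insert 21 -> lo=[7, 10, 21] (size 3, max 21) hi=[31, 42, 48] (size 3, min 31) -> median=26
Step 7: insert 41 -> lo=[7, 10, 21, 31] (size 4, max 31) hi=[41, 42, 48] (size 3, min 41) -> median=31
Step 8: insert 14 -> lo=[7, 10, 14, 21] (size 4, max 21) hi=[31, 41, 42, 48] (size 4, min 31) -> median=26
Step 9: insert 33 -> lo=[7, 10, 14, 21, 31] (size 5, max 31) hi=[33, 41, 42, 48] (size 4, min 33) -> median=31
Step 10: insert 8 -> lo=[7, 8, 10, 14, 21] (size 5, max 21) hi=[31, 33, 41, 42, 48] (size 5, min 31) -> median=26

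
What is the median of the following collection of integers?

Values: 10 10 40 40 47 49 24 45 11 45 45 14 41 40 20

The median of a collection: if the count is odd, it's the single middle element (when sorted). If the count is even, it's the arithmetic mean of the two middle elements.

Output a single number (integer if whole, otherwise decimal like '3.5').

Answer: 40

Derivation:
Step 1: insert 10 -> lo=[10] (size 1, max 10) hi=[] (size 0) -> median=10
Step 2: insert 10 -> lo=[10] (size 1, max 10) hi=[10] (size 1, min 10) -> median=10
Step 3: insert 40 -> lo=[10, 10] (size 2, max 10) hi=[40] (size 1, min 40) -> median=10
Step 4: insert 40 -> lo=[10, 10] (size 2, max 10) hi=[40, 40] (size 2, min 40) -> median=25
Step 5: insert 47 -> lo=[10, 10, 40] (size 3, max 40) hi=[40, 47] (size 2, min 40) -> median=40
Step 6: insert 49 -> lo=[10, 10, 40] (size 3, max 40) hi=[40, 47, 49] (size 3, min 40) -> median=40
Step 7: insert 24 -> lo=[10, 10, 24, 40] (size 4, max 40) hi=[40, 47, 49] (size 3, min 40) -> median=40
Step 8: insert 45 -> lo=[10, 10, 24, 40] (size 4, max 40) hi=[40, 45, 47, 49] (size 4, min 40) -> median=40
Step 9: insert 11 -> lo=[10, 10, 11, 24, 40] (size 5, max 40) hi=[40, 45, 47, 49] (size 4, min 40) -> median=40
Step 10: insert 45 -> lo=[10, 10, 11, 24, 40] (size 5, max 40) hi=[40, 45, 45, 47, 49] (size 5, min 40) -> median=40
Step 11: insert 45 -> lo=[10, 10, 11, 24, 40, 40] (size 6, max 40) hi=[45, 45, 45, 47, 49] (size 5, min 45) -> median=40
Step 12: insert 14 -> lo=[10, 10, 11, 14, 24, 40] (size 6, max 40) hi=[40, 45, 45, 45, 47, 49] (size 6, min 40) -> median=40
Step 13: insert 41 -> lo=[10, 10, 11, 14, 24, 40, 40] (size 7, max 40) hi=[41, 45, 45, 45, 47, 49] (size 6, min 41) -> median=40
Step 14: insert 40 -> lo=[10, 10, 11, 14, 24, 40, 40] (size 7, max 40) hi=[40, 41, 45, 45, 45, 47, 49] (size 7, min 40) -> median=40
Step 15: insert 20 -> lo=[10, 10, 11, 14, 20, 24, 40, 40] (size 8, max 40) hi=[40, 41, 45, 45, 45, 47, 49] (size 7, min 40) -> median=40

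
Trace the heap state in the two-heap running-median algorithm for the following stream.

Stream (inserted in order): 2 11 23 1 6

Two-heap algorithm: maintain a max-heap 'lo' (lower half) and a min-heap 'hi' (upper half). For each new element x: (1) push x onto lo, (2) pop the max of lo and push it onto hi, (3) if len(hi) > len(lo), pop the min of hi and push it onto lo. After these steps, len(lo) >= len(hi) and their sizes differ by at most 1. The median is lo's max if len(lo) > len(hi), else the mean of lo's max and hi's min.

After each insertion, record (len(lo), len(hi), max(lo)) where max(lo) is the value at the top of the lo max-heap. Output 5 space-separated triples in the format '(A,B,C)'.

Answer: (1,0,2) (1,1,2) (2,1,11) (2,2,2) (3,2,6)

Derivation:
Step 1: insert 2 -> lo=[2] hi=[] -> (len(lo)=1, len(hi)=0, max(lo)=2)
Step 2: insert 11 -> lo=[2] hi=[11] -> (len(lo)=1, len(hi)=1, max(lo)=2)
Step 3: insert 23 -> lo=[2, 11] hi=[23] -> (len(lo)=2, len(hi)=1, max(lo)=11)
Step 4: insert 1 -> lo=[1, 2] hi=[11, 23] -> (len(lo)=2, len(hi)=2, max(lo)=2)
Step 5: insert 6 -> lo=[1, 2, 6] hi=[11, 23] -> (len(lo)=3, len(hi)=2, max(lo)=6)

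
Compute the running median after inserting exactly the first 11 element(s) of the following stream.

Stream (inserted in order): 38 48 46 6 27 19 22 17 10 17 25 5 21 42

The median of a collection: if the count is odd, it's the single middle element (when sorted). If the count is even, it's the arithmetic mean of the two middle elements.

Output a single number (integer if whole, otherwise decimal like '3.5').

Answer: 22

Derivation:
Step 1: insert 38 -> lo=[38] (size 1, max 38) hi=[] (size 0) -> median=38
Step 2: insert 48 -> lo=[38] (size 1, max 38) hi=[48] (size 1, min 48) -> median=43
Step 3: insert 46 -> lo=[38, 46] (size 2, max 46) hi=[48] (size 1, min 48) -> median=46
Step 4: insert 6 -> lo=[6, 38] (size 2, max 38) hi=[46, 48] (size 2, min 46) -> median=42
Step 5: insert 27 -> lo=[6, 27, 38] (size 3, max 38) hi=[46, 48] (size 2, min 46) -> median=38
Step 6: insert 19 -> lo=[6, 19, 27] (size 3, max 27) hi=[38, 46, 48] (size 3, min 38) -> median=32.5
Step 7: insert 22 -> lo=[6, 19, 22, 27] (size 4, max 27) hi=[38, 46, 48] (size 3, min 38) -> median=27
Step 8: insert 17 -> lo=[6, 17, 19, 22] (size 4, max 22) hi=[27, 38, 46, 48] (size 4, min 27) -> median=24.5
Step 9: insert 10 -> lo=[6, 10, 17, 19, 22] (size 5, max 22) hi=[27, 38, 46, 48] (size 4, min 27) -> median=22
Step 10: insert 17 -> lo=[6, 10, 17, 17, 19] (size 5, max 19) hi=[22, 27, 38, 46, 48] (size 5, min 22) -> median=20.5
Step 11: insert 25 -> lo=[6, 10, 17, 17, 19, 22] (size 6, max 22) hi=[25, 27, 38, 46, 48] (size 5, min 25) -> median=22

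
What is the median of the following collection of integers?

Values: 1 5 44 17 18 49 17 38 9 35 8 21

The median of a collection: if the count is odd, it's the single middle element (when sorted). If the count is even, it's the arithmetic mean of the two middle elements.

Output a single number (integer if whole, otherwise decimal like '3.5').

Step 1: insert 1 -> lo=[1] (size 1, max 1) hi=[] (size 0) -> median=1
Step 2: insert 5 -> lo=[1] (size 1, max 1) hi=[5] (size 1, min 5) -> median=3
Step 3: insert 44 -> lo=[1, 5] (size 2, max 5) hi=[44] (size 1, min 44) -> median=5
Step 4: insert 17 -> lo=[1, 5] (size 2, max 5) hi=[17, 44] (size 2, min 17) -> median=11
Step 5: insert 18 -> lo=[1, 5, 17] (size 3, max 17) hi=[18, 44] (size 2, min 18) -> median=17
Step 6: insert 49 -> lo=[1, 5, 17] (size 3, max 17) hi=[18, 44, 49] (size 3, min 18) -> median=17.5
Step 7: insert 17 -> lo=[1, 5, 17, 17] (size 4, max 17) hi=[18, 44, 49] (size 3, min 18) -> median=17
Step 8: insert 38 -> lo=[1, 5, 17, 17] (size 4, max 17) hi=[18, 38, 44, 49] (size 4, min 18) -> median=17.5
Step 9: insert 9 -> lo=[1, 5, 9, 17, 17] (size 5, max 17) hi=[18, 38, 44, 49] (size 4, min 18) -> median=17
Step 10: insert 35 -> lo=[1, 5, 9, 17, 17] (size 5, max 17) hi=[18, 35, 38, 44, 49] (size 5, min 18) -> median=17.5
Step 11: insert 8 -> lo=[1, 5, 8, 9, 17, 17] (size 6, max 17) hi=[18, 35, 38, 44, 49] (size 5, min 18) -> median=17
Step 12: insert 21 -> lo=[1, 5, 8, 9, 17, 17] (size 6, max 17) hi=[18, 21, 35, 38, 44, 49] (size 6, min 18) -> median=17.5

Answer: 17.5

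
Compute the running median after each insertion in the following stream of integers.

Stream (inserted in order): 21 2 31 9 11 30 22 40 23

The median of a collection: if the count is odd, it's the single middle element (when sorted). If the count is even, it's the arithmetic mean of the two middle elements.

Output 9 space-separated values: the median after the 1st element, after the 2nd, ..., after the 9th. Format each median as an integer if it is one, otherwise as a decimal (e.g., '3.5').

Answer: 21 11.5 21 15 11 16 21 21.5 22

Derivation:
Step 1: insert 21 -> lo=[21] (size 1, max 21) hi=[] (size 0) -> median=21
Step 2: insert 2 -> lo=[2] (size 1, max 2) hi=[21] (size 1, min 21) -> median=11.5
Step 3: insert 31 -> lo=[2, 21] (size 2, max 21) hi=[31] (size 1, min 31) -> median=21
Step 4: insert 9 -> lo=[2, 9] (size 2, max 9) hi=[21, 31] (size 2, min 21) -> median=15
Step 5: insert 11 -> lo=[2, 9, 11] (size 3, max 11) hi=[21, 31] (size 2, min 21) -> median=11
Step 6: insert 30 -> lo=[2, 9, 11] (size 3, max 11) hi=[21, 30, 31] (size 3, min 21) -> median=16
Step 7: insert 22 -> lo=[2, 9, 11, 21] (size 4, max 21) hi=[22, 30, 31] (size 3, min 22) -> median=21
Step 8: insert 40 -> lo=[2, 9, 11, 21] (size 4, max 21) hi=[22, 30, 31, 40] (size 4, min 22) -> median=21.5
Step 9: insert 23 -> lo=[2, 9, 11, 21, 22] (size 5, max 22) hi=[23, 30, 31, 40] (size 4, min 23) -> median=22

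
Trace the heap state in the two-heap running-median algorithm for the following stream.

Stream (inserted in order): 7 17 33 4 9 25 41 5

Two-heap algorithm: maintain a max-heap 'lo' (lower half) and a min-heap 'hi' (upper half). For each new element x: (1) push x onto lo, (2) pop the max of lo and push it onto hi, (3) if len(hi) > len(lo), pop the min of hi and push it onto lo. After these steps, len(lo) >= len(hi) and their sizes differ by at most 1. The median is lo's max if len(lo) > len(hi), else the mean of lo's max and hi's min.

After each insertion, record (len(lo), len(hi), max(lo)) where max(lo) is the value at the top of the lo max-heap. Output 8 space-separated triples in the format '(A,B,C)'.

Answer: (1,0,7) (1,1,7) (2,1,17) (2,2,7) (3,2,9) (3,3,9) (4,3,17) (4,4,9)

Derivation:
Step 1: insert 7 -> lo=[7] hi=[] -> (len(lo)=1, len(hi)=0, max(lo)=7)
Step 2: insert 17 -> lo=[7] hi=[17] -> (len(lo)=1, len(hi)=1, max(lo)=7)
Step 3: insert 33 -> lo=[7, 17] hi=[33] -> (len(lo)=2, len(hi)=1, max(lo)=17)
Step 4: insert 4 -> lo=[4, 7] hi=[17, 33] -> (len(lo)=2, len(hi)=2, max(lo)=7)
Step 5: insert 9 -> lo=[4, 7, 9] hi=[17, 33] -> (len(lo)=3, len(hi)=2, max(lo)=9)
Step 6: insert 25 -> lo=[4, 7, 9] hi=[17, 25, 33] -> (len(lo)=3, len(hi)=3, max(lo)=9)
Step 7: insert 41 -> lo=[4, 7, 9, 17] hi=[25, 33, 41] -> (len(lo)=4, len(hi)=3, max(lo)=17)
Step 8: insert 5 -> lo=[4, 5, 7, 9] hi=[17, 25, 33, 41] -> (len(lo)=4, len(hi)=4, max(lo)=9)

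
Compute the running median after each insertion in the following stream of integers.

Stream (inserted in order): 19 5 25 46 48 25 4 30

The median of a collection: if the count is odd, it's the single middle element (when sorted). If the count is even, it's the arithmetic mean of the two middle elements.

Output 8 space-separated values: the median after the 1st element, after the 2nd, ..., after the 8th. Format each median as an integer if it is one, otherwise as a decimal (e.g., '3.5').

Step 1: insert 19 -> lo=[19] (size 1, max 19) hi=[] (size 0) -> median=19
Step 2: insert 5 -> lo=[5] (size 1, max 5) hi=[19] (size 1, min 19) -> median=12
Step 3: insert 25 -> lo=[5, 19] (size 2, max 19) hi=[25] (size 1, min 25) -> median=19
Step 4: insert 46 -> lo=[5, 19] (size 2, max 19) hi=[25, 46] (size 2, min 25) -> median=22
Step 5: insert 48 -> lo=[5, 19, 25] (size 3, max 25) hi=[46, 48] (size 2, min 46) -> median=25
Step 6: insert 25 -> lo=[5, 19, 25] (size 3, max 25) hi=[25, 46, 48] (size 3, min 25) -> median=25
Step 7: insert 4 -> lo=[4, 5, 19, 25] (size 4, max 25) hi=[25, 46, 48] (size 3, min 25) -> median=25
Step 8: insert 30 -> lo=[4, 5, 19, 25] (size 4, max 25) hi=[25, 30, 46, 48] (size 4, min 25) -> median=25

Answer: 19 12 19 22 25 25 25 25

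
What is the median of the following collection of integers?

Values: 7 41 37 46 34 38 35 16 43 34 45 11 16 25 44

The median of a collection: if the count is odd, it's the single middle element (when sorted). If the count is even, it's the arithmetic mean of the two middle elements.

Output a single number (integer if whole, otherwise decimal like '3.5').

Step 1: insert 7 -> lo=[7] (size 1, max 7) hi=[] (size 0) -> median=7
Step 2: insert 41 -> lo=[7] (size 1, max 7) hi=[41] (size 1, min 41) -> median=24
Step 3: insert 37 -> lo=[7, 37] (size 2, max 37) hi=[41] (size 1, min 41) -> median=37
Step 4: insert 46 -> lo=[7, 37] (size 2, max 37) hi=[41, 46] (size 2, min 41) -> median=39
Step 5: insert 34 -> lo=[7, 34, 37] (size 3, max 37) hi=[41, 46] (size 2, min 41) -> median=37
Step 6: insert 38 -> lo=[7, 34, 37] (size 3, max 37) hi=[38, 41, 46] (size 3, min 38) -> median=37.5
Step 7: insert 35 -> lo=[7, 34, 35, 37] (size 4, max 37) hi=[38, 41, 46] (size 3, min 38) -> median=37
Step 8: insert 16 -> lo=[7, 16, 34, 35] (size 4, max 35) hi=[37, 38, 41, 46] (size 4, min 37) -> median=36
Step 9: insert 43 -> lo=[7, 16, 34, 35, 37] (size 5, max 37) hi=[38, 41, 43, 46] (size 4, min 38) -> median=37
Step 10: insert 34 -> lo=[7, 16, 34, 34, 35] (size 5, max 35) hi=[37, 38, 41, 43, 46] (size 5, min 37) -> median=36
Step 11: insert 45 -> lo=[7, 16, 34, 34, 35, 37] (size 6, max 37) hi=[38, 41, 43, 45, 46] (size 5, min 38) -> median=37
Step 12: insert 11 -> lo=[7, 11, 16, 34, 34, 35] (size 6, max 35) hi=[37, 38, 41, 43, 45, 46] (size 6, min 37) -> median=36
Step 13: insert 16 -> lo=[7, 11, 16, 16, 34, 34, 35] (size 7, max 35) hi=[37, 38, 41, 43, 45, 46] (size 6, min 37) -> median=35
Step 14: insert 25 -> lo=[7, 11, 16, 16, 25, 34, 34] (size 7, max 34) hi=[35, 37, 38, 41, 43, 45, 46] (size 7, min 35) -> median=34.5
Step 15: insert 44 -> lo=[7, 11, 16, 16, 25, 34, 34, 35] (size 8, max 35) hi=[37, 38, 41, 43, 44, 45, 46] (size 7, min 37) -> median=35

Answer: 35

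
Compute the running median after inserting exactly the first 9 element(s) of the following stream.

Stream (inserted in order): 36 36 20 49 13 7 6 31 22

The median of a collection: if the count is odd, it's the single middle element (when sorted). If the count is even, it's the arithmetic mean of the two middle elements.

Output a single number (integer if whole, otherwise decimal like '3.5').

Step 1: insert 36 -> lo=[36] (size 1, max 36) hi=[] (size 0) -> median=36
Step 2: insert 36 -> lo=[36] (size 1, max 36) hi=[36] (size 1, min 36) -> median=36
Step 3: insert 20 -> lo=[20, 36] (size 2, max 36) hi=[36] (size 1, min 36) -> median=36
Step 4: insert 49 -> lo=[20, 36] (size 2, max 36) hi=[36, 49] (size 2, min 36) -> median=36
Step 5: insert 13 -> lo=[13, 20, 36] (size 3, max 36) hi=[36, 49] (size 2, min 36) -> median=36
Step 6: insert 7 -> lo=[7, 13, 20] (size 3, max 20) hi=[36, 36, 49] (size 3, min 36) -> median=28
Step 7: insert 6 -> lo=[6, 7, 13, 20] (size 4, max 20) hi=[36, 36, 49] (size 3, min 36) -> median=20
Step 8: insert 31 -> lo=[6, 7, 13, 20] (size 4, max 20) hi=[31, 36, 36, 49] (size 4, min 31) -> median=25.5
Step 9: insert 22 -> lo=[6, 7, 13, 20, 22] (size 5, max 22) hi=[31, 36, 36, 49] (size 4, min 31) -> median=22

Answer: 22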